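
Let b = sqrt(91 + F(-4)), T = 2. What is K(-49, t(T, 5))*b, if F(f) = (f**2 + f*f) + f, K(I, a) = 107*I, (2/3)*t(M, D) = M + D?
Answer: -5243*sqrt(119) ≈ -57194.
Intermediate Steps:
t(M, D) = 3*D/2 + 3*M/2 (t(M, D) = 3*(M + D)/2 = 3*(D + M)/2 = 3*D/2 + 3*M/2)
F(f) = f + 2*f**2 (F(f) = (f**2 + f**2) + f = 2*f**2 + f = f + 2*f**2)
b = sqrt(119) (b = sqrt(91 - 4*(1 + 2*(-4))) = sqrt(91 - 4*(1 - 8)) = sqrt(91 - 4*(-7)) = sqrt(91 + 28) = sqrt(119) ≈ 10.909)
K(-49, t(T, 5))*b = (107*(-49))*sqrt(119) = -5243*sqrt(119)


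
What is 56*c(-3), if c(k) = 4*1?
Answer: 224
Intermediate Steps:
c(k) = 4
56*c(-3) = 56*4 = 224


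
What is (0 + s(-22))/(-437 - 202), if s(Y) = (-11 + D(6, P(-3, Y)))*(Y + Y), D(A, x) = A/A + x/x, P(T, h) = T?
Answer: -44/71 ≈ -0.61972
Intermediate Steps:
D(A, x) = 2 (D(A, x) = 1 + 1 = 2)
s(Y) = -18*Y (s(Y) = (-11 + 2)*(Y + Y) = -18*Y)
(0 + s(-22))/(-437 - 202) = (0 - 18*(-22))/(-437 - 202) = (0 + 396)/(-639) = 396*(-1/639) = -44/71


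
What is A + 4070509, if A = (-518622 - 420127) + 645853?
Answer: 3777613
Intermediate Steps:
A = -292896 (A = -938749 + 645853 = -292896)
A + 4070509 = -292896 + 4070509 = 3777613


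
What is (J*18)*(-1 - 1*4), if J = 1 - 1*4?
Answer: 270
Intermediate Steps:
J = -3 (J = 1 - 4 = -3)
(J*18)*(-1 - 1*4) = (-3*18)*(-1 - 1*4) = -54*(-1 - 4) = -54*(-5) = 270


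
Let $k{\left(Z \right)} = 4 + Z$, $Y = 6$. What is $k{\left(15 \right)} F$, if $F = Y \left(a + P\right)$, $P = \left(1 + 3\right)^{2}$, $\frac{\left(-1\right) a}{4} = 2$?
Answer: $912$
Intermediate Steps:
$a = -8$ ($a = \left(-4\right) 2 = -8$)
$P = 16$ ($P = 4^{2} = 16$)
$F = 48$ ($F = 6 \left(-8 + 16\right) = 6 \cdot 8 = 48$)
$k{\left(15 \right)} F = \left(4 + 15\right) 48 = 19 \cdot 48 = 912$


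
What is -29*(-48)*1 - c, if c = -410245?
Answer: 411637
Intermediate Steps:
-29*(-48)*1 - c = -29*(-48)*1 - 1*(-410245) = 1392*1 + 410245 = 1392 + 410245 = 411637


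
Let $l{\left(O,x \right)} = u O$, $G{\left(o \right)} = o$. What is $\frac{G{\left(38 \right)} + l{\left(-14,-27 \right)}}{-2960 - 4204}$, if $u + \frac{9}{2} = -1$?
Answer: $- \frac{115}{7164} \approx -0.016052$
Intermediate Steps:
$u = - \frac{11}{2}$ ($u = - \frac{9}{2} - 1 = - \frac{11}{2} \approx -5.5$)
$l{\left(O,x \right)} = - \frac{11 O}{2}$
$\frac{G{\left(38 \right)} + l{\left(-14,-27 \right)}}{-2960 - 4204} = \frac{38 - -77}{-2960 - 4204} = \frac{38 + 77}{-7164} = 115 \left(- \frac{1}{7164}\right) = - \frac{115}{7164}$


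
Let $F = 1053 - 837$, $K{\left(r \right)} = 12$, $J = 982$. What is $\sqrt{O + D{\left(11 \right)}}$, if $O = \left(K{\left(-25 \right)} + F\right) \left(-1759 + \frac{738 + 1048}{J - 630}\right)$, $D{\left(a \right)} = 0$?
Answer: $\frac{9 i \sqrt{2389497}}{22} \approx 632.37 i$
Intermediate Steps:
$F = 216$ ($F = 1053 - 837 = 216$)
$O = - \frac{17595387}{44}$ ($O = \left(12 + 216\right) \left(-1759 + \frac{738 + 1048}{982 - 630}\right) = 228 \left(-1759 + \frac{1786}{352}\right) = 228 \left(-1759 + 1786 \cdot \frac{1}{352}\right) = 228 \left(-1759 + \frac{893}{176}\right) = 228 \left(- \frac{308691}{176}\right) = - \frac{17595387}{44} \approx -3.999 \cdot 10^{5}$)
$\sqrt{O + D{\left(11 \right)}} = \sqrt{- \frac{17595387}{44} + 0} = \sqrt{- \frac{17595387}{44}} = \frac{9 i \sqrt{2389497}}{22}$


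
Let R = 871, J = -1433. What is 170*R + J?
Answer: 146637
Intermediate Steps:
170*R + J = 170*871 - 1433 = 148070 - 1433 = 146637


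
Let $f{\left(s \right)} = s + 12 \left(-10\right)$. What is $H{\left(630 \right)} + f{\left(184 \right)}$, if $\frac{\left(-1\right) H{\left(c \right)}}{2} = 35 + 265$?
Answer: $-536$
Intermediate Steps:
$f{\left(s \right)} = -120 + s$ ($f{\left(s \right)} = s - 120 = -120 + s$)
$H{\left(c \right)} = -600$ ($H{\left(c \right)} = - 2 \left(35 + 265\right) = \left(-2\right) 300 = -600$)
$H{\left(630 \right)} + f{\left(184 \right)} = -600 + \left(-120 + 184\right) = -600 + 64 = -536$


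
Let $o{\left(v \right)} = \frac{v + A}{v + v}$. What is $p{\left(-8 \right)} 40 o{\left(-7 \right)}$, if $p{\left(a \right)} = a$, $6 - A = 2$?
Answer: $- \frac{480}{7} \approx -68.571$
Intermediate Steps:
$A = 4$ ($A = 6 - 2 = 4$)
$o{\left(v \right)} = \frac{4 + v}{2 v}$ ($o{\left(v \right)} = \frac{v + 4}{v + v} = \frac{4 + v}{2 v}$)
$p{\left(-8 \right)} 40 o{\left(-7 \right)} = \left(-8\right) 40 \frac{4 - 7}{2 \left(-7\right)} = - 320 \cdot \frac{1}{2} \left(- \frac{1}{7}\right) \left(-3\right) = \left(-320\right) \frac{3}{14} = - \frac{480}{7}$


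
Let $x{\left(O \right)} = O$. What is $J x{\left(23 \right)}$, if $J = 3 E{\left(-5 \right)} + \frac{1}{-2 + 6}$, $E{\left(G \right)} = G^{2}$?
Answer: $\frac{6923}{4} \approx 1730.8$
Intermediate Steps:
$J = \frac{301}{4}$ ($J = 3 \left(-5\right)^{2} + \frac{1}{-2 + 6} = 3 \cdot 25 + \frac{1}{4} = 75 + \frac{1}{4} = \frac{301}{4} \approx 75.25$)
$J x{\left(23 \right)} = \frac{301}{4} \cdot 23 = \frac{6923}{4}$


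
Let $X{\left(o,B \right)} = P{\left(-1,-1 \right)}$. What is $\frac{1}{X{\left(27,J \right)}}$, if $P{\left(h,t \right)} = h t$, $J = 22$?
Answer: $1$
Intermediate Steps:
$X{\left(o,B \right)} = 1$ ($X{\left(o,B \right)} = \left(-1\right) \left(-1\right) = 1$)
$\frac{1}{X{\left(27,J \right)}} = 1^{-1} = 1$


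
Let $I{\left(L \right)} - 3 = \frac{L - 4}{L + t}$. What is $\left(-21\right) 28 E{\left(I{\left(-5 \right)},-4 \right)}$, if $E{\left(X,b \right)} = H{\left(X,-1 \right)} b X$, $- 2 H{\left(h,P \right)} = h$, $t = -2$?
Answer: $-21600$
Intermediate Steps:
$H{\left(h,P \right)} = - \frac{h}{2}$
$I{\left(L \right)} = 3 + \frac{-4 + L}{-2 + L}$ ($I{\left(L \right)} = 3 + \frac{L - 4}{L - 2} = 3 + \frac{-4 + L}{-2 + L}$)
$E{\left(X,b \right)} = - \frac{b X^{2}}{2}$ ($E{\left(X,b \right)} = - \frac{X}{2} b X = - \frac{X b}{2} X = - \frac{b X^{2}}{2}$)
$\left(-21\right) 28 E{\left(I{\left(-5 \right)},-4 \right)} = \left(-21\right) 28 \left(\left(- \frac{1}{2}\right) \left(-4\right) \left(\frac{2 \left(-5 + 2 \left(-5\right)\right)}{-2 - 5}\right)^{2}\right) = - 588 \left(\left(- \frac{1}{2}\right) \left(-4\right) \left(\frac{2 \left(-5 - 10\right)}{-7}\right)^{2}\right) = - 588 \left(\left(- \frac{1}{2}\right) \left(-4\right) \left(2 \left(- \frac{1}{7}\right) \left(-15\right)\right)^{2}\right) = - 588 \left(\left(- \frac{1}{2}\right) \left(-4\right) \left(\frac{30}{7}\right)^{2}\right) = - 588 \left(\left(- \frac{1}{2}\right) \left(-4\right) \frac{900}{49}\right) = \left(-588\right) \frac{1800}{49} = -21600$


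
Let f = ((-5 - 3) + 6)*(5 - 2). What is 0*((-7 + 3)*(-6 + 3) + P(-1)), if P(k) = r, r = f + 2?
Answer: 0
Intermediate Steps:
f = -6 (f = (-8 + 6)*3 = -2*3 = -6)
r = -4 (r = -6 + 2 = -4)
P(k) = -4
0*((-7 + 3)*(-6 + 3) + P(-1)) = 0*((-7 + 3)*(-6 + 3) - 4) = 0*(-4*(-3) - 4) = 0*(12 - 4) = 0*8 = 0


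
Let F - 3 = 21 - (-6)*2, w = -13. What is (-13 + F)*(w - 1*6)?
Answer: -437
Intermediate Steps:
F = 36 (F = 3 + (21 - (-6)*2) = 3 + (21 - 1*(-12)) = 3 + (21 + 12) = 3 + 33 = 36)
(-13 + F)*(w - 1*6) = (-13 + 36)*(-13 - 1*6) = 23*(-13 - 6) = 23*(-19) = -437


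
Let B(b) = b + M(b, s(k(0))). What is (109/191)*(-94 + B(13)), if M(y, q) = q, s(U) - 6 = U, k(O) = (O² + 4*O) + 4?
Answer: -7739/191 ≈ -40.518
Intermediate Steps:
k(O) = 4 + O² + 4*O
s(U) = 6 + U
B(b) = 10 + b (B(b) = b + (6 + (4 + 0² + 4*0)) = b + (6 + (4 + 0 + 0)) = b + (6 + 4) = b + 10 = 10 + b)
(109/191)*(-94 + B(13)) = (109/191)*(-94 + (10 + 13)) = (109*(1/191))*(-94 + 23) = (109/191)*(-71) = -7739/191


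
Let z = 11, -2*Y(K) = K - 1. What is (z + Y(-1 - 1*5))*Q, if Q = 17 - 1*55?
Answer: -551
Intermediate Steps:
Y(K) = 1/2 - K/2 (Y(K) = -(K - 1)/2 = -(-1 + K)/2 = 1/2 - K/2)
Q = -38 (Q = 17 - 55 = -38)
(z + Y(-1 - 1*5))*Q = (11 + (1/2 - (-1 - 1*5)/2))*(-38) = (11 + (1/2 - (-1 - 5)/2))*(-38) = (11 + (1/2 - 1/2*(-6)))*(-38) = (11 + (1/2 + 3))*(-38) = (11 + 7/2)*(-38) = (29/2)*(-38) = -551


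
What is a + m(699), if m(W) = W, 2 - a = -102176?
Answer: 102877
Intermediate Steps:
a = 102178 (a = 2 - 1*(-102176) = 2 + 102176 = 102178)
a + m(699) = 102178 + 699 = 102877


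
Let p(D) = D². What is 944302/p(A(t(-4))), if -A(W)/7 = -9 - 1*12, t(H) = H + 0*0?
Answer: 944302/21609 ≈ 43.699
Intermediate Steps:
t(H) = H (t(H) = H + 0 = H)
A(W) = 147 (A(W) = -7*(-9 - 1*12) = -7*(-9 - 12) = -7*(-21) = 147)
944302/p(A(t(-4))) = 944302/(147²) = 944302/21609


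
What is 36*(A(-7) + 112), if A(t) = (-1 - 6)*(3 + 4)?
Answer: 2268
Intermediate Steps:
A(t) = -49 (A(t) = -7*7 = -49)
36*(A(-7) + 112) = 36*(-49 + 112) = 36*63 = 2268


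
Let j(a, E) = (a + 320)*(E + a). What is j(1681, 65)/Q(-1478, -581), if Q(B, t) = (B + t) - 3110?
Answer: -1164582/1723 ≈ -675.90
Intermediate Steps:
j(a, E) = (320 + a)*(E + a)
Q(B, t) = -3110 + B + t
j(1681, 65)/Q(-1478, -581) = (1681**2 + 320*65 + 320*1681 + 65*1681)/(-3110 - 1478 - 581) = (2825761 + 20800 + 537920 + 109265)/(-5169) = 3493746*(-1/5169) = -1164582/1723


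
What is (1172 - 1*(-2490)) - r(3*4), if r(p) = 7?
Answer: 3655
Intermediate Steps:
(1172 - 1*(-2490)) - r(3*4) = (1172 - 1*(-2490)) - 1*7 = (1172 + 2490) - 7 = 3662 - 7 = 3655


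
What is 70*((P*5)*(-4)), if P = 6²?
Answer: -50400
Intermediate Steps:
P = 36
70*((P*5)*(-4)) = 70*((36*5)*(-4)) = 70*(180*(-4)) = 70*(-720) = -50400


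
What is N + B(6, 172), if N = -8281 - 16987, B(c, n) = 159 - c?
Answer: -25115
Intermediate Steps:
N = -25268
N + B(6, 172) = -25268 + (159 - 1*6) = -25268 + (159 - 6) = -25268 + 153 = -25115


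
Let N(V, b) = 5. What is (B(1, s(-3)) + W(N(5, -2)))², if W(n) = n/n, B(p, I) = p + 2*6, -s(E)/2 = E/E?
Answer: 196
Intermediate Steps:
s(E) = -2 (s(E) = -2*E/E = -2*1 = -2)
B(p, I) = 12 + p (B(p, I) = p + 12 = 12 + p)
W(n) = 1
(B(1, s(-3)) + W(N(5, -2)))² = ((12 + 1) + 1)² = (13 + 1)² = 14² = 196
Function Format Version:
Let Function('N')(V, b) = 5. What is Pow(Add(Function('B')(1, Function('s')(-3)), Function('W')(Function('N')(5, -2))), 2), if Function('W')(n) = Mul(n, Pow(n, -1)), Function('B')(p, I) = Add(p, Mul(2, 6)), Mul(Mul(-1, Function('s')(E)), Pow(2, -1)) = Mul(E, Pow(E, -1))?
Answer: 196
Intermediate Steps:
Function('s')(E) = -2 (Function('s')(E) = Mul(-2, Mul(E, Pow(E, -1))) = Mul(-2, 1) = -2)
Function('B')(p, I) = Add(12, p) (Function('B')(p, I) = Add(p, 12) = Add(12, p))
Function('W')(n) = 1
Pow(Add(Function('B')(1, Function('s')(-3)), Function('W')(Function('N')(5, -2))), 2) = Pow(Add(Add(12, 1), 1), 2) = Pow(Add(13, 1), 2) = Pow(14, 2) = 196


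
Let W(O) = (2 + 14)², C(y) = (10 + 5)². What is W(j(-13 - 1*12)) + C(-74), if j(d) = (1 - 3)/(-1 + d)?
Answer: 481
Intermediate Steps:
C(y) = 225 (C(y) = 15² = 225)
j(d) = -2/(-1 + d)
W(O) = 256 (W(O) = 16² = 256)
W(j(-13 - 1*12)) + C(-74) = 256 + 225 = 481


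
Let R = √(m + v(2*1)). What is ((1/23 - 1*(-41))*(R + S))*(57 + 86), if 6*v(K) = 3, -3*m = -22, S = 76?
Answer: 10259392/23 + 67496*√282/69 ≈ 4.6249e+5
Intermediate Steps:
m = 22/3 (m = -⅓*(-22) = 22/3 ≈ 7.3333)
v(K) = ½ (v(K) = (⅙)*3 = ½)
R = √282/6 (R = √(22/3 + ½) = √(47/6) = √282/6 ≈ 2.7988)
((1/23 - 1*(-41))*(R + S))*(57 + 86) = ((1/23 - 1*(-41))*(√282/6 + 76))*(57 + 86) = ((1/23 + 41)*(76 + √282/6))*143 = (944*(76 + √282/6)/23)*143 = (71744/23 + 472*√282/69)*143 = 10259392/23 + 67496*√282/69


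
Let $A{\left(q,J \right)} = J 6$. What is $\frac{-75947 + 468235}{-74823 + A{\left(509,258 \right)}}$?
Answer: $- \frac{392288}{73275} \approx -5.3536$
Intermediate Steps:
$A{\left(q,J \right)} = 6 J$
$\frac{-75947 + 468235}{-74823 + A{\left(509,258 \right)}} = \frac{-75947 + 468235}{-74823 + 6 \cdot 258} = \frac{392288}{-74823 + 1548} = \frac{392288}{-73275} = 392288 \left(- \frac{1}{73275}\right) = - \frac{392288}{73275}$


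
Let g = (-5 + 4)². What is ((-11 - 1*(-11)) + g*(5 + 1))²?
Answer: 36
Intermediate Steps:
g = 1 (g = (-1)² = 1)
((-11 - 1*(-11)) + g*(5 + 1))² = ((-11 - 1*(-11)) + 1*(5 + 1))² = ((-11 + 11) + 1*6)² = (0 + 6)² = 6² = 36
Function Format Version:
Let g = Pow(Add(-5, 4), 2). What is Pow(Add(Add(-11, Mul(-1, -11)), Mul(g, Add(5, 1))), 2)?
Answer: 36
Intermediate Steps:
g = 1 (g = Pow(-1, 2) = 1)
Pow(Add(Add(-11, Mul(-1, -11)), Mul(g, Add(5, 1))), 2) = Pow(Add(Add(-11, Mul(-1, -11)), Mul(1, Add(5, 1))), 2) = Pow(Add(Add(-11, 11), Mul(1, 6)), 2) = Pow(Add(0, 6), 2) = Pow(6, 2) = 36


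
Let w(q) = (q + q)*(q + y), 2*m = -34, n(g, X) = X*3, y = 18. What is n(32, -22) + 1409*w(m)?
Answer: -47972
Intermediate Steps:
n(g, X) = 3*X
m = -17 (m = (1/2)*(-34) = -17)
w(q) = 2*q*(18 + q) (w(q) = (q + q)*(q + 18) = (2*q)*(18 + q) = 2*q*(18 + q))
n(32, -22) + 1409*w(m) = 3*(-22) + 1409*(2*(-17)*(18 - 17)) = -66 + 1409*(2*(-17)*1) = -66 + 1409*(-34) = -66 - 47906 = -47972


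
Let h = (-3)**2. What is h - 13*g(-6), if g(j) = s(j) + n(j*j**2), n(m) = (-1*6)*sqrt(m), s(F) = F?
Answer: 87 + 468*I*sqrt(6) ≈ 87.0 + 1146.4*I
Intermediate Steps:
h = 9
n(m) = -6*sqrt(m)
g(j) = j - 6*sqrt(j**3)
h - 13*g(-6) = 9 - 13*(-6 - 6*6*I*sqrt(6)) = 9 - 13*(-6 - 36*I*sqrt(6)) = 9 + (78 + 468*I*sqrt(6)) = 87 + 468*I*sqrt(6)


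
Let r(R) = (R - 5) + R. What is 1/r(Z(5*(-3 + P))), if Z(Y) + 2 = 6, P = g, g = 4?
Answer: 1/3 ≈ 0.33333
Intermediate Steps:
P = 4
Z(Y) = 4 (Z(Y) = -2 + 6 = 4)
r(R) = -5 + 2*R (r(R) = (-5 + R) + R = -5 + 2*R)
1/r(Z(5*(-3 + P))) = 1/(-5 + 2*4) = 1/(-5 + 8) = 1/3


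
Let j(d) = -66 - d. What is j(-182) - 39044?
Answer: -38928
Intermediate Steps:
j(-182) - 39044 = (-66 - 1*(-182)) - 39044 = (-66 + 182) - 39044 = 116 - 39044 = -38928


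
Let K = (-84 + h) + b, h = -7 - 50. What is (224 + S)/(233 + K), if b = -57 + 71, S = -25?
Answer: 199/106 ≈ 1.8774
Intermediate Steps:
b = 14
h = -57
K = -127 (K = (-84 - 57) + 14 = -141 + 14 = -127)
(224 + S)/(233 + K) = (224 - 25)/(233 - 127) = 199/106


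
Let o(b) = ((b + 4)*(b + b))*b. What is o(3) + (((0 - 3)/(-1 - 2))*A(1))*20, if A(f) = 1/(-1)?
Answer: 106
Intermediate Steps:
A(f) = -1
o(b) = 2*b²*(4 + b) (o(b) = ((4 + b)*(2*b))*b = (2*b*(4 + b))*b = 2*b²*(4 + b))
o(3) + (((0 - 3)/(-1 - 2))*A(1))*20 = 2*3²*(4 + 3) + (((0 - 3)/(-1 - 2))*(-1))*20 = 2*9*7 + (-3/(-3)*(-1))*20 = 126 + (-3*(-⅓)*(-1))*20 = 126 + (1*(-1))*20 = 126 - 1*20 = 126 - 20 = 106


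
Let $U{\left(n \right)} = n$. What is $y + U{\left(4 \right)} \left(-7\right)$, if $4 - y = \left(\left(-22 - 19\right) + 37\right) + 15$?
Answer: $-35$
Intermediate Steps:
$y = -7$ ($y = 4 - \left(\left(\left(-22 - 19\right) + 37\right) + 15\right) = 4 - \left(\left(-41 + 37\right) + 15\right) = 4 - \left(-4 + 15\right) = 4 - 11 = -7$)
$y + U{\left(4 \right)} \left(-7\right) = -7 + 4 \left(-7\right) = -7 - 28 = -35$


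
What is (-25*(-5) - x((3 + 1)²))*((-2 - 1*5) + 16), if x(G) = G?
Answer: 981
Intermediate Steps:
(-25*(-5) - x((3 + 1)²))*((-2 - 1*5) + 16) = (-25*(-5) - (3 + 1)²)*((-2 - 1*5) + 16) = (-5*(-25) - 1*4²)*((-2 - 5) + 16) = (125 - 1*16)*(-7 + 16) = (125 - 16)*9 = 109*9 = 981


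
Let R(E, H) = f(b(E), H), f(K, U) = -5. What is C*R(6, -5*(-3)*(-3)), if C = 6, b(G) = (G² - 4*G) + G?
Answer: -30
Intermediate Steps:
b(G) = G² - 3*G
R(E, H) = -5
C*R(6, -5*(-3)*(-3)) = 6*(-5) = -30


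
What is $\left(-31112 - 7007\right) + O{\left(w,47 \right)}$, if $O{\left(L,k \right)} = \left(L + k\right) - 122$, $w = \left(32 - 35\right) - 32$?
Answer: $-38229$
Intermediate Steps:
$w = -35$ ($w = -3 - 32 = -35$)
$O{\left(L,k \right)} = -122 + L + k$
$\left(-31112 - 7007\right) + O{\left(w,47 \right)} = \left(-31112 - 7007\right) - 110 = -38119 - 110 = -38229$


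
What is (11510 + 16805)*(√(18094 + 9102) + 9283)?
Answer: 262848145 + 56630*√6799 ≈ 2.6752e+8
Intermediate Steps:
(11510 + 16805)*(√(18094 + 9102) + 9283) = 28315*(√27196 + 9283) = 28315*(2*√6799 + 9283) = 28315*(9283 + 2*√6799) = 262848145 + 56630*√6799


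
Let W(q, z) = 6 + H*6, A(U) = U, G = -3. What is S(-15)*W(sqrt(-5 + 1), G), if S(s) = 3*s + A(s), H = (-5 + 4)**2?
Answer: -720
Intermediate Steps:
H = 1 (H = (-1)**2 = 1)
W(q, z) = 12 (W(q, z) = 6 + 1*6 = 6 + 6 = 12)
S(s) = 4*s (S(s) = 3*s + s = 4*s)
S(-15)*W(sqrt(-5 + 1), G) = (4*(-15))*12 = -60*12 = -720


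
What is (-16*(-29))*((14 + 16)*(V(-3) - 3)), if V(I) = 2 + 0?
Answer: -13920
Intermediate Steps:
V(I) = 2
(-16*(-29))*((14 + 16)*(V(-3) - 3)) = (-16*(-29))*((14 + 16)*(2 - 3)) = 464*(30*(-1)) = 464*(-30) = -13920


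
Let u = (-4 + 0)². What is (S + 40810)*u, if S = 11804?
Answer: 841824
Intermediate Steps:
u = 16 (u = (-4)² = 16)
(S + 40810)*u = (11804 + 40810)*16 = 52614*16 = 841824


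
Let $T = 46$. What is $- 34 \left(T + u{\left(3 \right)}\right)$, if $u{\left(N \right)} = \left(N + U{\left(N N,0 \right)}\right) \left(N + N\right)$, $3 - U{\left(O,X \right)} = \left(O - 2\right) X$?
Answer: $-2788$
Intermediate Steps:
$U{\left(O,X \right)} = 3 - X \left(-2 + O\right)$ ($U{\left(O,X \right)} = 3 - \left(O - 2\right) X = 3 - \left(-2 + O\right) X = 3 - X \left(-2 + O\right)$)
$u{\left(N \right)} = 2 N \left(3 + N\right)$ ($u{\left(N \right)} = \left(N + \left(3 + 2 \cdot 0 - N N 0\right)\right) \left(N + N\right) = \left(N + \left(3 + 0 - N^{2} \cdot 0\right)\right) 2 N = \left(N + \left(3 + 0 + 0\right)\right) 2 N = \left(N + 3\right) 2 N = \left(3 + N\right) 2 N = 2 N \left(3 + N\right)$)
$- 34 \left(T + u{\left(3 \right)}\right) = - 34 \left(46 + 2 \cdot 3 \left(3 + 3\right)\right) = - 34 \left(46 + 2 \cdot 3 \cdot 6\right) = - 34 \left(46 + 36\right) = \left(-34\right) 82 = -2788$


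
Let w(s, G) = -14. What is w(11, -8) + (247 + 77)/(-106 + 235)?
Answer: -494/43 ≈ -11.488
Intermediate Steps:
w(11, -8) + (247 + 77)/(-106 + 235) = -14 + (247 + 77)/(-106 + 235) = -14 + 324/129 = -14 + 324*(1/129) = -14 + 108/43 = -494/43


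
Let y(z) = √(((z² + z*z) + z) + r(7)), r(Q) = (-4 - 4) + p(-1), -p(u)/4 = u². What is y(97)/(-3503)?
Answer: -√18903/3503 ≈ -0.039249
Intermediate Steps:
p(u) = -4*u²
r(Q) = -12 (r(Q) = (-4 - 4) - 4*(-1)² = -8 - 4*1 = -8 - 4 = -12)
y(z) = √(-12 + z + 2*z²) (y(z) = √(((z² + z*z) + z) - 12) = √(((z² + z²) + z) - 12) = √((2*z² + z) - 12) = √((z + 2*z²) - 12) = √(-12 + z + 2*z²))
y(97)/(-3503) = √(-12 + 97 + 2*97²)/(-3503) = √(-12 + 97 + 2*9409)*(-1/3503) = √(-12 + 97 + 18818)*(-1/3503) = √18903*(-1/3503) = -√18903/3503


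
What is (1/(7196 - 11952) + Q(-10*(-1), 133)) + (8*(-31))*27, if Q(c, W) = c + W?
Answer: -31166069/4756 ≈ -6553.0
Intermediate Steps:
Q(c, W) = W + c
(1/(7196 - 11952) + Q(-10*(-1), 133)) + (8*(-31))*27 = (1/(7196 - 11952) + (133 - 10*(-1))) + (8*(-31))*27 = (1/(-4756) + (133 + 10)) - 248*27 = (-1/4756 + 143) - 6696 = 680107/4756 - 6696 = -31166069/4756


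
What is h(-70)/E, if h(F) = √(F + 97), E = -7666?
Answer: -3*√3/7666 ≈ -0.00067782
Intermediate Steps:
h(F) = √(97 + F)
h(-70)/E = √(97 - 70)/(-7666) = √27*(-1/7666) = (3*√3)*(-1/7666) = -3*√3/7666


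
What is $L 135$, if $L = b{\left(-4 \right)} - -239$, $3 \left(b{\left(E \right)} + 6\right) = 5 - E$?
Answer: $31860$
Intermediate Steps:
$b{\left(E \right)} = - \frac{13}{3} - \frac{E}{3}$ ($b{\left(E \right)} = -6 + \frac{5 - E}{3} = -6 - \left(- \frac{5}{3} + \frac{E}{3}\right) = - \frac{13}{3} - \frac{E}{3}$)
$L = 236$ ($L = \left(- \frac{13}{3} - - \frac{4}{3}\right) - -239 = \left(- \frac{13}{3} + \frac{4}{3}\right) + 239 = -3 + 239 = 236$)
$L 135 = 236 \cdot 135 = 31860$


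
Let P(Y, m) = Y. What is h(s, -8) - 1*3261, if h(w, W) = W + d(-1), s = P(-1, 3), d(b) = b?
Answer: -3270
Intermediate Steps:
s = -1
h(w, W) = -1 + W (h(w, W) = W - 1 = -1 + W)
h(s, -8) - 1*3261 = (-1 - 8) - 1*3261 = -9 - 3261 = -3270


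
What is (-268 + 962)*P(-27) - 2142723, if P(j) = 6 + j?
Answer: -2157297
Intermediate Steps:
(-268 + 962)*P(-27) - 2142723 = (-268 + 962)*(6 - 27) - 2142723 = 694*(-21) - 2142723 = -14574 - 2142723 = -2157297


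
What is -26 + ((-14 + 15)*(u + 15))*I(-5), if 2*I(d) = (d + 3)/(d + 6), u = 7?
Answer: -48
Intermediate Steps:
I(d) = (3 + d)/(2*(6 + d)) (I(d) = ((d + 3)/(d + 6))/2 = ((3 + d)/(6 + d))/2 = (3 + d)/(2*(6 + d)))
-26 + ((-14 + 15)*(u + 15))*I(-5) = -26 + ((-14 + 15)*(7 + 15))*((3 - 5)/(2*(6 - 5))) = -26 + (1*22)*((½)*(-2)/1) = -26 + 22*((½)*1*(-2)) = -26 + 22*(-1) = -26 - 22 = -48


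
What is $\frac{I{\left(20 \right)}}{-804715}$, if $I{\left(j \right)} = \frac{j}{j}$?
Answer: $- \frac{1}{804715} \approx -1.2427 \cdot 10^{-6}$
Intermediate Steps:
$I{\left(j \right)} = 1$
$\frac{I{\left(20 \right)}}{-804715} = 1 \frac{1}{-804715} = 1 \left(- \frac{1}{804715}\right) = - \frac{1}{804715}$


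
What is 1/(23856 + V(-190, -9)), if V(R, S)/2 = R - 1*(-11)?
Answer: 1/23498 ≈ 4.2557e-5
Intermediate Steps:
V(R, S) = 22 + 2*R (V(R, S) = 2*(R - 1*(-11)) = 2*(R + 11) = 2*(11 + R) = 22 + 2*R)
1/(23856 + V(-190, -9)) = 1/(23856 + (22 + 2*(-190))) = 1/(23856 + (22 - 380)) = 1/(23856 - 358) = 1/23498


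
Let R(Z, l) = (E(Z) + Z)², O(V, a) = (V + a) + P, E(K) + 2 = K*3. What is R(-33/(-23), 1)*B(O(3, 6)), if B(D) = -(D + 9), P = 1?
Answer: -140524/529 ≈ -265.64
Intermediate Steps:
E(K) = -2 + 3*K (E(K) = -2 + K*3 = -2 + 3*K)
O(V, a) = 1 + V + a (O(V, a) = (V + a) + 1 = 1 + V + a)
R(Z, l) = (-2 + 4*Z)² (R(Z, l) = ((-2 + 3*Z) + Z)² = (-2 + 4*Z)²)
B(D) = -9 - D (B(D) = -(9 + D) = -9 - D)
R(-33/(-23), 1)*B(O(3, 6)) = (4*(-1 + 2*(-33/(-23)))²)*(-9 - (1 + 3 + 6)) = (4*(-1 + 2*(-33*(-1/23)))²)*(-9 - 1*10) = (4*(-1 + 2*(33/23))²)*(-9 - 10) = (4*(-1 + 66/23)²)*(-19) = (4*(43/23)²)*(-19) = (4*(1849/529))*(-19) = (7396/529)*(-19) = -140524/529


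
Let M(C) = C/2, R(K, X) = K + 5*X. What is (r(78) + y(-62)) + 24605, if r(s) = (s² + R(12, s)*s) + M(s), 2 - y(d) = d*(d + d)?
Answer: 54398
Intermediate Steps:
y(d) = 2 - 2*d² (y(d) = 2 - d*(d + d) = 2 - d*2*d = 2 - 2*d²)
M(C) = C/2 (M(C) = C*(½) = C/2)
r(s) = s² + s/2 + s*(12 + 5*s) (r(s) = (s² + (12 + 5*s)*s) + s/2 = (s² + s*(12 + 5*s)) + s/2 = s² + s/2 + s*(12 + 5*s))
(r(78) + y(-62)) + 24605 = ((½)*78*(25 + 12*78) + (2 - 2*(-62)²)) + 24605 = ((½)*78*(25 + 936) + (2 - 2*3844)) + 24605 = ((½)*78*961 + (2 - 7688)) + 24605 = (37479 - 7686) + 24605 = 29793 + 24605 = 54398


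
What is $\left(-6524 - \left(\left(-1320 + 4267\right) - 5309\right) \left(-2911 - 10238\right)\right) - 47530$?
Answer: $-31111992$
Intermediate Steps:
$\left(-6524 - \left(\left(-1320 + 4267\right) - 5309\right) \left(-2911 - 10238\right)\right) - 47530 = \left(-6524 - \left(2947 - 5309\right) \left(-13149\right)\right) - 47530 = \left(-6524 - \left(-2362\right) \left(-13149\right)\right) - 47530 = \left(-6524 - 31057938\right) - 47530 = -31064462 - 47530 = -31111992$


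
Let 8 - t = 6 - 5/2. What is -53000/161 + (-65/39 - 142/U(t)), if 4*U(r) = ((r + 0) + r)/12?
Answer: -175199/161 ≈ -1088.2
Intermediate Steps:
t = 9/2 (t = 8 - (6 - 5/2) = 8 - 1*7/2 = 8 - 7/2 = 9/2 ≈ 4.5000)
U(r) = r/24 (U(r) = (((r + 0) + r)/12)/4 = ((r + r)*(1/12))/4 = ((2*r)*(1/12))/4 = (r/6)/4 = r/24)
-53000/161 + (-65/39 - 142/U(t)) = -53000/161 + (-65/39 - 142/((1/24)*(9/2))) = -53000/161 + (-65*1/39 - 142/3/16) = -265*200/161 + (-5/3 - 142*16/3) = -53000/161 + (-5/3 - 2272/3) = -53000/161 - 759 = -175199/161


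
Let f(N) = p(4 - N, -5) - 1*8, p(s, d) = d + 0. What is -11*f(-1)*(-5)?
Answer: -715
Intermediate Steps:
p(s, d) = d
f(N) = -13 (f(N) = -5 - 1*8 = -5 - 8 = -13)
-11*f(-1)*(-5) = -11*(-13)*(-5) = 143*(-5) = -715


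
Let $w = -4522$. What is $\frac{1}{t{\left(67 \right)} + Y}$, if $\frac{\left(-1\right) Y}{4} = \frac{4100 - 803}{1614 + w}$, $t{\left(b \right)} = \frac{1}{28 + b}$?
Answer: $\frac{69065}{313942} \approx 0.21999$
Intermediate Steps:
$Y = \frac{3297}{727}$ ($Y = - 4 \frac{4100 - 803}{1614 - 4522} = - 4 \frac{3297}{-2908} = - 4 \cdot 3297 \left(- \frac{1}{2908}\right) = \left(-4\right) \left(- \frac{3297}{2908}\right) = \frac{3297}{727} \approx 4.5351$)
$\frac{1}{t{\left(67 \right)} + Y} = \frac{1}{\frac{1}{28 + 67} + \frac{3297}{727}} = \frac{1}{\frac{1}{95} + \frac{3297}{727}} = \frac{1}{\frac{313942}{69065}} = \frac{69065}{313942}$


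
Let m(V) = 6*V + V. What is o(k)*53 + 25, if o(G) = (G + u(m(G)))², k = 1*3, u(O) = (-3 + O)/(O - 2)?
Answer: 307150/361 ≈ 850.83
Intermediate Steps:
m(V) = 7*V
u(O) = (-3 + O)/(-2 + O)
k = 3
o(G) = (G + (-3 + 7*G)/(-2 + 7*G))²
o(k)*53 + 25 = ((-3 + 5*3 + 7*3²)²/(-2 + 7*3)²)*53 + 25 = ((-3 + 15 + 7*9)²/(-2 + 21)²)*53 + 25 = ((-3 + 15 + 63)²/19²)*53 + 25 = ((1/361)*75²)*53 + 25 = ((1/361)*5625)*53 + 25 = (5625/361)*53 + 25 = 298125/361 + 25 = 307150/361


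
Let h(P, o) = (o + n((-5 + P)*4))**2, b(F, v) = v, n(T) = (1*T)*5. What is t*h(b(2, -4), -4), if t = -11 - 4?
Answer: -507840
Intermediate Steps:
n(T) = 5*T (n(T) = T*5 = 5*T)
t = -15
h(P, o) = (-100 + o + 20*P)**2 (h(P, o) = (o + 5*((-5 + P)*4))**2 = (o + 5*(-20 + 4*P))**2 = (o + (-100 + 20*P))**2 = (-100 + o + 20*P)**2)
t*h(b(2, -4), -4) = -15*(-100 - 4 + 20*(-4))**2 = -15*(-100 - 4 - 80)**2 = -15*(-184)**2 = -15*33856 = -507840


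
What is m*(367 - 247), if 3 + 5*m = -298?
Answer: -7224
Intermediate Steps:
m = -301/5 (m = -⅗ + (⅕)*(-298) = -⅗ - 298/5 = -301/5 ≈ -60.200)
m*(367 - 247) = -301*(367 - 247)/5 = -301/5*120 = -7224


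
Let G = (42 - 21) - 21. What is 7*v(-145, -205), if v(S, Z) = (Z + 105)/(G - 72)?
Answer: 175/18 ≈ 9.7222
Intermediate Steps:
G = 0 (G = 21 - 21 = 0)
v(S, Z) = -35/24 - Z/72 (v(S, Z) = (Z + 105)/(0 - 72) = (105 + Z)/(-72) = (105 + Z)*(-1/72) = -35/24 - Z/72)
7*v(-145, -205) = 7*(-35/24 - 1/72*(-205)) = 7*(-35/24 + 205/72) = 7*(25/18) = 175/18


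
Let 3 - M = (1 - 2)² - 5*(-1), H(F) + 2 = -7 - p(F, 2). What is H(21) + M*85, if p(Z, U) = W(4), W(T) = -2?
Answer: -262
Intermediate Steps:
p(Z, U) = -2
H(F) = -7 (H(F) = -2 + (-7 - 1*(-2)) = -2 + (-7 + 2) = -2 - 5 = -7)
M = -3 (M = 3 - ((1 - 2)² - 5*(-1)) = 3 - ((-1)² + 5) = 3 - (1 + 5) = 3 - 1*6 = 3 - 6 = -3)
H(21) + M*85 = -7 - 3*85 = -7 - 255 = -262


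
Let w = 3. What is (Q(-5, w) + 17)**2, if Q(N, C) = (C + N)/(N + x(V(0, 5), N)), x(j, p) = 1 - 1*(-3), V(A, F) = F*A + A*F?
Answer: 361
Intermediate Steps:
V(A, F) = 2*A*F (V(A, F) = A*F + A*F = 2*A*F)
x(j, p) = 4 (x(j, p) = 1 + 3 = 4)
Q(N, C) = (C + N)/(4 + N) (Q(N, C) = (C + N)/(N + 4) = (C + N)/(4 + N))
(Q(-5, w) + 17)**2 = ((3 - 5)/(4 - 5) + 17)**2 = (-2/(-1) + 17)**2 = (-1*(-2) + 17)**2 = (2 + 17)**2 = 19**2 = 361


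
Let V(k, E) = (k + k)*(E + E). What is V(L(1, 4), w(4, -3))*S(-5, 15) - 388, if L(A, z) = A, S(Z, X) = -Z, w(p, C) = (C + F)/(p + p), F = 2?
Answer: -781/2 ≈ -390.50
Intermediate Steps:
w(p, C) = (2 + C)/(2*p) (w(p, C) = (C + 2)/(p + p) = (2 + C)/((2*p)) = (2 + C)*(1/(2*p)) = (2 + C)/(2*p))
V(k, E) = 4*E*k (V(k, E) = (2*k)*(2*E) = 4*E*k)
V(L(1, 4), w(4, -3))*S(-5, 15) - 388 = (4*((½)*(2 - 3)/4)*1)*(-1*(-5)) - 388 = (4*((½)*(¼)*(-1))*1)*5 - 388 = (4*(-⅛)*1)*5 - 388 = -½*5 - 388 = -5/2 - 388 = -781/2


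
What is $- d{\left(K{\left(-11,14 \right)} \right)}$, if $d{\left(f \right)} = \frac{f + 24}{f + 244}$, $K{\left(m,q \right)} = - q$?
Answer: $- \frac{1}{23} \approx -0.043478$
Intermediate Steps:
$d{\left(f \right)} = \frac{24 + f}{244 + f}$
$- d{\left(K{\left(-11,14 \right)} \right)} = - \frac{24 - 14}{244 - 14} = - \frac{10}{230} = \left(-1\right) \frac{1}{23} = - \frac{1}{23}$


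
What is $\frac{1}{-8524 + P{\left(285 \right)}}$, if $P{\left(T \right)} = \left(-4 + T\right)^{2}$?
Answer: $\frac{1}{70437} \approx 1.4197 \cdot 10^{-5}$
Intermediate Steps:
$\frac{1}{-8524 + P{\left(285 \right)}} = \frac{1}{-8524 + \left(-4 + 285\right)^{2}} = \frac{1}{-8524 + 281^{2}} = \frac{1}{-8524 + 78961} = \frac{1}{70437}$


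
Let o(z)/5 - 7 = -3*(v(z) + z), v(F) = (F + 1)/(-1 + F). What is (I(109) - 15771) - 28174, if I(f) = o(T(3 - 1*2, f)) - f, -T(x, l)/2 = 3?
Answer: -307578/7 ≈ -43940.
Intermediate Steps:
T(x, l) = -6 (T(x, l) = -2*3 = -6)
v(F) = (1 + F)/(-1 + F)
o(z) = 35 - 15*z - 15*(1 + z)/(-1 + z) (o(z) = 35 + 5*(-3*((1 + z)/(-1 + z) + z)) = 35 + 5*(-3*(z + (1 + z)/(-1 + z))) = 35 + 5*(-3*z - 3*(1 + z)/(-1 + z)) = 35 + (-15*z - 15*(1 + z)/(-1 + z)) = 35 - 15*z - 15*(1 + z)/(-1 + z))
I(f) = 800/7 - f (I(f) = 5*(-10 - 3*(-6)² + 7*(-6))/(-1 - 6) - f = 5*(-10 - 3*36 - 42)/(-7) - f = 5*(-⅐)*(-10 - 108 - 42) - f = 5*(-⅐)*(-160) - f = 800/7 - f)
(I(109) - 15771) - 28174 = ((800/7 - 1*109) - 15771) - 28174 = ((800/7 - 109) - 15771) - 28174 = (37/7 - 15771) - 28174 = -110360/7 - 28174 = -307578/7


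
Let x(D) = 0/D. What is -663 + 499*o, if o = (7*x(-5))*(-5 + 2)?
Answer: -663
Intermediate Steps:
x(D) = 0
o = 0 (o = (7*0)*(-5 + 2) = 0*(-3) = 0)
-663 + 499*o = -663 + 499*0 = -663 + 0 = -663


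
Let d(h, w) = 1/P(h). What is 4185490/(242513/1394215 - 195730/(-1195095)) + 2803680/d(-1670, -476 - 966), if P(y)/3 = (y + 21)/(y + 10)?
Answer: 193815059825210485926/9341081876371 ≈ 2.0749e+7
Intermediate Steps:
P(y) = 3*(21 + y)/(10 + y) (P(y) = 3*((y + 21)/(y + 10)) = 3*((21 + y)/(10 + y)) = 3*(21 + y)/(10 + y))
d(h, w) = (10 + h)/(3*(21 + h)) (d(h, w) = 1/(3*(21 + h)/(10 + h)) = (10 + h)/(3*(21 + h)))
4185490/(242513/1394215 - 195730/(-1195095)) + 2803680/d(-1670, -476 - 966) = 4185490/(242513/1394215 - 195730/(-1195095)) + 2803680/(((10 - 1670)/(3*(21 - 1670)))) = 4185490/(242513*(1/1394215) - 195730*(-1/1195095)) + 2803680/(((⅓)*(-1660)/(-1649))) = 4185490/(242513/1394215 + 39146/239019) + 2803680/(((⅓)*(-1/1649)*(-1660))) = 4185490/(112543155137/333243875085) + 2803680/(1660/4947) = 4185490*(333243875085/112543155137) + 2803680*(4947/1660) = 1394788906729516650/112543155137 + 693490248/83 = 193815059825210485926/9341081876371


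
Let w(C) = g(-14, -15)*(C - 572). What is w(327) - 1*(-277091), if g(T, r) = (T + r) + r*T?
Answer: 232746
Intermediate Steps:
g(T, r) = T + r + T*r (g(T, r) = (T + r) + T*r = T + r + T*r)
w(C) = -103532 + 181*C (w(C) = (-14 - 15 - 14*(-15))*(C - 572) = (-14 - 15 + 210)*(-572 + C) = 181*(-572 + C) = -103532 + 181*C)
w(327) - 1*(-277091) = (-103532 + 181*327) - 1*(-277091) = (-103532 + 59187) + 277091 = -44345 + 277091 = 232746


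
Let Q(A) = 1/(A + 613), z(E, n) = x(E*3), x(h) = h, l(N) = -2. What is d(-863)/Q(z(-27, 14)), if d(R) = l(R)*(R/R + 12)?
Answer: -13832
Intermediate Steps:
z(E, n) = 3*E (z(E, n) = E*3 = 3*E)
Q(A) = 1/(613 + A)
d(R) = -26 (d(R) = -2*(R/R + 12) = -2*(1 + 12) = -2*13 = -26)
d(-863)/Q(z(-27, 14)) = -26/(1/(613 + 3*(-27))) = -26/(1/(613 - 81)) = -26/(1/532) = -26/1/532 = -26*532 = -13832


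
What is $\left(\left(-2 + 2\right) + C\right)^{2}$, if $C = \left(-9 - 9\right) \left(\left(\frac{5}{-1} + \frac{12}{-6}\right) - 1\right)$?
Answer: $20736$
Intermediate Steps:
$C = 144$ ($C = - 18 \left(\left(5 \left(-1\right) + 12 \left(- \frac{1}{6}\right)\right) - 1\right) = - 18 \left(\left(-5 - 2\right) - 1\right) = - 18 \left(-7 - 1\right) = \left(-18\right) \left(-8\right) = 144$)
$\left(\left(-2 + 2\right) + C\right)^{2} = \left(\left(-2 + 2\right) + 144\right)^{2} = \left(0 + 144\right)^{2} = 144^{2} = 20736$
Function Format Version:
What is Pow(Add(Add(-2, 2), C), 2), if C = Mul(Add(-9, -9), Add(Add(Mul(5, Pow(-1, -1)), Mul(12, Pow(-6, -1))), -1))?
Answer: 20736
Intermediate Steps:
C = 144 (C = Mul(-18, Add(Add(Mul(5, -1), Mul(12, Rational(-1, 6))), -1)) = Mul(-18, Add(Add(-5, -2), -1)) = Mul(-18, Add(-7, -1)) = Mul(-18, -8) = 144)
Pow(Add(Add(-2, 2), C), 2) = Pow(Add(Add(-2, 2), 144), 2) = Pow(Add(0, 144), 2) = Pow(144, 2) = 20736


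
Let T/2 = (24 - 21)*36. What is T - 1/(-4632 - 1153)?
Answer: 1249561/5785 ≈ 216.00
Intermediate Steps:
T = 216 (T = 2*((24 - 21)*36) = 2*(3*36) = 2*108 = 216)
T - 1/(-4632 - 1153) = 216 - 1/(-4632 - 1153) = 216 - 1/(-5785) = 216 - 1*(-1/5785) = 216 + 1/5785 = 1249561/5785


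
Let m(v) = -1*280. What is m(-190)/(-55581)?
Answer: 280/55581 ≈ 0.0050377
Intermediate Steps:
m(v) = -280
m(-190)/(-55581) = -280/(-55581) = -280*(-1/55581) = 280/55581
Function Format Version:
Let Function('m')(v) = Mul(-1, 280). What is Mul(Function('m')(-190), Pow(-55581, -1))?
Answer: Rational(280, 55581) ≈ 0.0050377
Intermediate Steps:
Function('m')(v) = -280
Mul(Function('m')(-190), Pow(-55581, -1)) = Mul(-280, Pow(-55581, -1)) = Mul(-280, Rational(-1, 55581)) = Rational(280, 55581)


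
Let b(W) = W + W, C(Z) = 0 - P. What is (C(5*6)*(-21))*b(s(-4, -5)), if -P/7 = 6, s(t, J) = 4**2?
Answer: -28224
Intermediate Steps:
s(t, J) = 16
P = -42 (P = -7*6 = -42)
C(Z) = 42 (C(Z) = 0 - 1*(-42) = 0 + 42 = 42)
b(W) = 2*W
(C(5*6)*(-21))*b(s(-4, -5)) = (42*(-21))*(2*16) = -882*32 = -28224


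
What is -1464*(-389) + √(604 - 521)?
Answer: 569496 + √83 ≈ 5.6951e+5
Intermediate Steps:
-1464*(-389) + √(604 - 521) = 569496 + √83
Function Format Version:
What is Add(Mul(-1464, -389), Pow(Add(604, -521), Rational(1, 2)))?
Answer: Add(569496, Pow(83, Rational(1, 2))) ≈ 5.6951e+5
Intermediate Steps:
Add(Mul(-1464, -389), Pow(Add(604, -521), Rational(1, 2))) = Add(569496, Pow(83, Rational(1, 2)))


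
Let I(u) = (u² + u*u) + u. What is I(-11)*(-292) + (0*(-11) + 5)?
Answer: -67447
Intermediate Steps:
I(u) = u + 2*u² (I(u) = (u² + u²) + u = 2*u² + u = u + 2*u²)
I(-11)*(-292) + (0*(-11) + 5) = -11*(1 + 2*(-11))*(-292) + (0*(-11) + 5) = -11*(1 - 22)*(-292) + (0 + 5) = -11*(-21)*(-292) + 5 = 231*(-292) + 5 = -67452 + 5 = -67447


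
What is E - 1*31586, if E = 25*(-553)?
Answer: -45411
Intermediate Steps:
E = -13825
E - 1*31586 = -13825 - 1*31586 = -13825 - 31586 = -45411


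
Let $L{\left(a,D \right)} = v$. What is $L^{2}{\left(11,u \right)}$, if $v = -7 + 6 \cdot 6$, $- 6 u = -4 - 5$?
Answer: $841$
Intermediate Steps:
$u = \frac{3}{2}$ ($u = - \frac{-4 - 5}{6} = \left(- \frac{1}{6}\right) \left(-9\right) = \frac{3}{2} \approx 1.5$)
$v = 29$ ($v = -7 + 36 = 29$)
$L{\left(a,D \right)} = 29$
$L^{2}{\left(11,u \right)} = 29^{2} = 841$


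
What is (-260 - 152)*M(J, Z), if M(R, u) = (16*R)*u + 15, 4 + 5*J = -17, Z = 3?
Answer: 384396/5 ≈ 76879.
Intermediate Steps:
J = -21/5 (J = -⅘ + (⅕)*(-17) = -⅘ - 17/5 = -21/5 ≈ -4.2000)
M(R, u) = 15 + 16*R*u (M(R, u) = 16*R*u + 15 = 15 + 16*R*u)
(-260 - 152)*M(J, Z) = (-260 - 152)*(15 + 16*(-21/5)*3) = -412*(15 - 1008/5) = -412*(-933/5) = 384396/5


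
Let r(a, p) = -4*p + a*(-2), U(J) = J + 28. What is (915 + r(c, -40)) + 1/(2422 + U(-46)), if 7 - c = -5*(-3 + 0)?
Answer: 2622765/2404 ≈ 1091.0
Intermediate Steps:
U(J) = 28 + J
c = -8 (c = 7 - (-5)*(-3 + 0) = 7 - (-5)*(-3) = 7 - 1*15 = 7 - 15 = -8)
r(a, p) = -4*p - 2*a
(915 + r(c, -40)) + 1/(2422 + U(-46)) = (915 + (-4*(-40) - 2*(-8))) + 1/(2422 + (28 - 46)) = (915 + (160 + 16)) + 1/(2422 - 18) = (915 + 176) + 1/2404 = 1091 + 1/2404 = 2622765/2404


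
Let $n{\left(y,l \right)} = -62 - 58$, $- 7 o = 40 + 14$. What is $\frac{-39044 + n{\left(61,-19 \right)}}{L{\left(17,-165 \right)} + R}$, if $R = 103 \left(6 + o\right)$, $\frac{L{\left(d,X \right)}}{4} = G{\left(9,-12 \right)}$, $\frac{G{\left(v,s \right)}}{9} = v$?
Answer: $- \frac{68537}{258} \approx -265.65$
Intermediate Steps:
$G{\left(v,s \right)} = 9 v$
$L{\left(d,X \right)} = 324$ ($L{\left(d,X \right)} = 4 \cdot 9 \cdot 9 = 4 \cdot 81 = 324$)
$o = - \frac{54}{7}$ ($o = - \frac{40 + 14}{7} = \left(- \frac{1}{7}\right) 54 = - \frac{54}{7} \approx -7.7143$)
$n{\left(y,l \right)} = -120$ ($n{\left(y,l \right)} = -62 - 58 = -120$)
$R = - \frac{1236}{7}$ ($R = 103 \left(6 - \frac{54}{7}\right) = 103 \left(- \frac{12}{7}\right) = - \frac{1236}{7} \approx -176.57$)
$\frac{-39044 + n{\left(61,-19 \right)}}{L{\left(17,-165 \right)} + R} = \frac{-39044 - 120}{324 - \frac{1236}{7}} = - \frac{39164}{\frac{1032}{7}} = \left(-39164\right) \frac{7}{1032} = - \frac{68537}{258}$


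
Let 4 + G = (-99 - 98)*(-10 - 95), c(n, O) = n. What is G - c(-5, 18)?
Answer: 20686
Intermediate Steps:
G = 20681 (G = -4 + (-99 - 98)*(-10 - 95) = -4 - 197*(-105) = -4 + 20685 = 20681)
G - c(-5, 18) = 20681 - 1*(-5) = 20681 + 5 = 20686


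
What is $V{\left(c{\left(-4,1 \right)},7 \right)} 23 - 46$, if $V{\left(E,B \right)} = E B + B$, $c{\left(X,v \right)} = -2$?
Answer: $-207$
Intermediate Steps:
$V{\left(E,B \right)} = B + B E$ ($V{\left(E,B \right)} = B E + B = B + B E$)
$V{\left(c{\left(-4,1 \right)},7 \right)} 23 - 46 = 7 \left(1 - 2\right) 23 - 46 = 7 \left(-1\right) 23 - 46 = \left(-7\right) 23 - 46 = -161 - 46 = -207$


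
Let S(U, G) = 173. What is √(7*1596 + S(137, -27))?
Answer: √11345 ≈ 106.51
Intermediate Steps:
√(7*1596 + S(137, -27)) = √(7*1596 + 173) = √(11172 + 173) = √11345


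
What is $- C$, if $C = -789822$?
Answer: $789822$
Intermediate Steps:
$- C = \left(-1\right) \left(-789822\right) = 789822$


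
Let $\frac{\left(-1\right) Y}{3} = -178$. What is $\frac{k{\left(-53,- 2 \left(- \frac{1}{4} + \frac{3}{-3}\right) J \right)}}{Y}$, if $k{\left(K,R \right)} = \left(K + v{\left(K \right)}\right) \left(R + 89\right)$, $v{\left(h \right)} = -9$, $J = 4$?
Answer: $- \frac{1023}{89} \approx -11.494$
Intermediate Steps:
$Y = 534$ ($Y = \left(-3\right) \left(-178\right) = 534$)
$k{\left(K,R \right)} = \left(-9 + K\right) \left(89 + R\right)$ ($k{\left(K,R \right)} = \left(K - 9\right) \left(R + 89\right) = \left(-9 + K\right) \left(89 + R\right)$)
$\frac{k{\left(-53,- 2 \left(- \frac{1}{4} + \frac{3}{-3}\right) J \right)}}{Y} = \frac{-801 - 9 - 2 \left(- \frac{1}{4} + \frac{3}{-3}\right) 4 + 89 \left(-53\right) - 53 - 2 \left(- \frac{1}{4} + \frac{3}{-3}\right) 4}{534} = \left(-801 - 9 - 2 \left(\left(-1\right) \frac{1}{4} + 3 \left(- \frac{1}{3}\right)\right) 4 - 4717 - 53 - 2 \left(\left(-1\right) \frac{1}{4} + 3 \left(- \frac{1}{3}\right)\right) 4\right) \frac{1}{534} = \left(-801 - 9 - 2 \left(- \frac{1}{4} - 1\right) 4 - 4717 - 53 - 2 \left(- \frac{1}{4} - 1\right) 4\right) \frac{1}{534} = \left(-801 - 9 \left(-2\right) \left(- \frac{5}{4}\right) 4 - 4717 - 53 \left(-2\right) \left(- \frac{5}{4}\right) 4\right) \frac{1}{534} = \left(-801 - 9 \cdot \frac{5}{2} \cdot 4 - 4717 - 53 \cdot \frac{5}{2} \cdot 4\right) \frac{1}{534} = \left(-801 - 90 - 4717 - 530\right) \frac{1}{534} = \left(-6138\right) \frac{1}{534} = - \frac{1023}{89}$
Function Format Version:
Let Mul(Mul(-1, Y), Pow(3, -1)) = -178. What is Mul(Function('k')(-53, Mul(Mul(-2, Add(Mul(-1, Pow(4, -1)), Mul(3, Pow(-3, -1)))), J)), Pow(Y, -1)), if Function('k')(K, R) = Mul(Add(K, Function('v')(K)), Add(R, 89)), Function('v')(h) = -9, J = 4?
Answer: Rational(-1023, 89) ≈ -11.494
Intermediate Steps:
Y = 534 (Y = Mul(-3, -178) = 534)
Function('k')(K, R) = Mul(Add(-9, K), Add(89, R)) (Function('k')(K, R) = Mul(Add(K, -9), Add(R, 89)) = Mul(Add(-9, K), Add(89, R)))
Mul(Function('k')(-53, Mul(Mul(-2, Add(Mul(-1, Pow(4, -1)), Mul(3, Pow(-3, -1)))), J)), Pow(Y, -1)) = Mul(Add(-801, Mul(-9, Mul(Mul(-2, Add(Mul(-1, Pow(4, -1)), Mul(3, Pow(-3, -1)))), 4)), Mul(89, -53), Mul(-53, Mul(Mul(-2, Add(Mul(-1, Pow(4, -1)), Mul(3, Pow(-3, -1)))), 4))), Pow(534, -1)) = Mul(Add(-801, Mul(-9, Mul(Mul(-2, Add(Mul(-1, Rational(1, 4)), Mul(3, Rational(-1, 3)))), 4)), -4717, Mul(-53, Mul(Mul(-2, Add(Mul(-1, Rational(1, 4)), Mul(3, Rational(-1, 3)))), 4))), Rational(1, 534)) = Mul(Add(-801, Mul(-9, Mul(Mul(-2, Add(Rational(-1, 4), -1)), 4)), -4717, Mul(-53, Mul(Mul(-2, Add(Rational(-1, 4), -1)), 4))), Rational(1, 534)) = Mul(Add(-801, Mul(-9, Mul(Mul(-2, Rational(-5, 4)), 4)), -4717, Mul(-53, Mul(Mul(-2, Rational(-5, 4)), 4))), Rational(1, 534)) = Mul(Add(-801, Mul(-9, Mul(Rational(5, 2), 4)), -4717, Mul(-53, Mul(Rational(5, 2), 4))), Rational(1, 534)) = Mul(Add(-801, Mul(-9, 10), -4717, Mul(-53, 10)), Rational(1, 534)) = Mul(Add(-801, -90, -4717, -530), Rational(1, 534)) = Mul(-6138, Rational(1, 534)) = Rational(-1023, 89)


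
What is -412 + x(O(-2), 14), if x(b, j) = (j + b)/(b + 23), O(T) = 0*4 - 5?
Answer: -823/2 ≈ -411.50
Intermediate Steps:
O(T) = -5 (O(T) = 0 - 5 = -5)
x(b, j) = (b + j)/(23 + b)
-412 + x(O(-2), 14) = -412 + (-5 + 14)/(23 - 5) = -412 + 9/18 = -412 + (1/18)*9 = -412 + ½ = -823/2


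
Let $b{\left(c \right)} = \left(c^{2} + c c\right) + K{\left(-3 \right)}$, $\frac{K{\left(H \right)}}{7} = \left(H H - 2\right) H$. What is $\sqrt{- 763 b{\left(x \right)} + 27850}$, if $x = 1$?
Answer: $\sqrt{138485} \approx 372.14$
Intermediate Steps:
$K{\left(H \right)} = 7 H \left(-2 + H^{2}\right)$ ($K{\left(H \right)} = 7 \left(H H - 2\right) H = 7 \left(H^{2} - 2\right) H = 7 \left(-2 + H^{2}\right) H = 7 H \left(-2 + H^{2}\right)$)
$b{\left(c \right)} = -147 + 2 c^{2}$ ($b{\left(c \right)} = \left(c^{2} + c c\right) + 7 \left(-3\right) \left(-2 + \left(-3\right)^{2}\right) = \left(c^{2} + c^{2}\right) + 7 \left(-3\right) \left(-2 + 9\right) = 2 c^{2} + 7 \left(-3\right) 7 = 2 c^{2} - 147 = -147 + 2 c^{2}$)
$\sqrt{- 763 b{\left(x \right)} + 27850} = \sqrt{- 763 \left(-147 + 2 \cdot 1^{2}\right) + 27850} = \sqrt{- 763 \left(-147 + 2 \cdot 1\right) + 27850} = \sqrt{- 763 \left(-147 + 2\right) + 27850} = \sqrt{\left(-763\right) \left(-145\right) + 27850} = \sqrt{110635 + 27850} = \sqrt{138485}$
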